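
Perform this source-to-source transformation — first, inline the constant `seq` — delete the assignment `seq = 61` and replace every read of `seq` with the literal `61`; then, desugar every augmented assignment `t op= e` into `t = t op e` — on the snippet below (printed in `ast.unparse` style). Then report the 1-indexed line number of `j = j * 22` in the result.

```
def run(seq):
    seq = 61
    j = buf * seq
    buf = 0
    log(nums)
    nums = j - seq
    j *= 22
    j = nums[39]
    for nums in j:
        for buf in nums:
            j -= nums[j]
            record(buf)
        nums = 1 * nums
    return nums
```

Transformed code:
def run(seq):
    j = buf * 61
    buf = 0
    log(nums)
    nums = j - 61
    j = j * 22
    j = nums[39]
    for nums in j:
        for buf in nums:
            j = j - nums[j]
            record(buf)
        nums = 1 * nums
    return nums

6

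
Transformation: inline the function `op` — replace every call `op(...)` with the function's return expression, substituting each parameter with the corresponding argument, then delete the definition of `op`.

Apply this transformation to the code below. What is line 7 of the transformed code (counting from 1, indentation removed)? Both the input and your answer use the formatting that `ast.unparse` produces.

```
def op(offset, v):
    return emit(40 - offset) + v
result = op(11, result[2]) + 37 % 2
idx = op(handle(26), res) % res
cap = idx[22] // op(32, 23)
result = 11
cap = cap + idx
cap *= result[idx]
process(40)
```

process(40)

Transformed code:
result = emit(40 - 11) + result[2] + 37 % 2
idx = (emit(40 - handle(26)) + res) % res
cap = idx[22] // (emit(40 - 32) + 23)
result = 11
cap = cap + idx
cap *= result[idx]
process(40)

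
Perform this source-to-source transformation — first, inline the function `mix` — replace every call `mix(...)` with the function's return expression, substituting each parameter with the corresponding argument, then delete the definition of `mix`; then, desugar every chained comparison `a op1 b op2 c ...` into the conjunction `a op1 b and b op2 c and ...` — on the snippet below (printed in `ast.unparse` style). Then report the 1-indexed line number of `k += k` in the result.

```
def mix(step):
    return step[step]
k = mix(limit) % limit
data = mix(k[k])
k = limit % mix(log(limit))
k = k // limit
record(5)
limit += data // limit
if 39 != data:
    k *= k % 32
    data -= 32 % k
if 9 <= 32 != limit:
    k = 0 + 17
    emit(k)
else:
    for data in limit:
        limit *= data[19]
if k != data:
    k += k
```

Transformed code:
k = limit[limit] % limit
data = k[k][k[k]]
k = limit % log(limit)[log(limit)]
k = k // limit
record(5)
limit += data // limit
if 39 != data:
    k *= k % 32
    data -= 32 % k
if 9 <= 32 and 32 != limit:
    k = 0 + 17
    emit(k)
else:
    for data in limit:
        limit *= data[19]
if k != data:
    k += k

17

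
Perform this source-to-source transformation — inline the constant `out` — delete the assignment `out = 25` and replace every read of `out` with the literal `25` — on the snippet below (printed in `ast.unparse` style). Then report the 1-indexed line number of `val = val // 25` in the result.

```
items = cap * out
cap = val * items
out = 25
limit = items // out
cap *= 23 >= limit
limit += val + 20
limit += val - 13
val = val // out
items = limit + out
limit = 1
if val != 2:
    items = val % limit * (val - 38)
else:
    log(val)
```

Transformed code:
items = cap * 25
cap = val * items
limit = items // 25
cap *= 23 >= limit
limit += val + 20
limit += val - 13
val = val // 25
items = limit + 25
limit = 1
if val != 2:
    items = val % limit * (val - 38)
else:
    log(val)

7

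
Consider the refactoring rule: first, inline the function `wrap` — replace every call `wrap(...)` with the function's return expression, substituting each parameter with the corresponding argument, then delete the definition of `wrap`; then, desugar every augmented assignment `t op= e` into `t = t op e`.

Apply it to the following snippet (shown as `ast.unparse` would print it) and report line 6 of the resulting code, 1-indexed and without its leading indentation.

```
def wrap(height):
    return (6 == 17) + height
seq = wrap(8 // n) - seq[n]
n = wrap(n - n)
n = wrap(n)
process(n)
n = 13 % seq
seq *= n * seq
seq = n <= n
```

Transformed code:
seq = (6 == 17) + 8 // n - seq[n]
n = (6 == 17) + (n - n)
n = (6 == 17) + n
process(n)
n = 13 % seq
seq = seq * (n * seq)
seq = n <= n

seq = seq * (n * seq)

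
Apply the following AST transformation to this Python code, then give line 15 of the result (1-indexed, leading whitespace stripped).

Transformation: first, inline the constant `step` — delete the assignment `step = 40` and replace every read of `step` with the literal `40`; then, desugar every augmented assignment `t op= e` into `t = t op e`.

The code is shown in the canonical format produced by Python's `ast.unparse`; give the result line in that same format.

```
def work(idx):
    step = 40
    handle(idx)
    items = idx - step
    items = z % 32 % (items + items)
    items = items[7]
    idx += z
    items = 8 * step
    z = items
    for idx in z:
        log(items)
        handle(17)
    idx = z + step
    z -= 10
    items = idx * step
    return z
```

Transformed code:
def work(idx):
    handle(idx)
    items = idx - 40
    items = z % 32 % (items + items)
    items = items[7]
    idx = idx + z
    items = 8 * 40
    z = items
    for idx in z:
        log(items)
        handle(17)
    idx = z + 40
    z = z - 10
    items = idx * 40
    return z

return z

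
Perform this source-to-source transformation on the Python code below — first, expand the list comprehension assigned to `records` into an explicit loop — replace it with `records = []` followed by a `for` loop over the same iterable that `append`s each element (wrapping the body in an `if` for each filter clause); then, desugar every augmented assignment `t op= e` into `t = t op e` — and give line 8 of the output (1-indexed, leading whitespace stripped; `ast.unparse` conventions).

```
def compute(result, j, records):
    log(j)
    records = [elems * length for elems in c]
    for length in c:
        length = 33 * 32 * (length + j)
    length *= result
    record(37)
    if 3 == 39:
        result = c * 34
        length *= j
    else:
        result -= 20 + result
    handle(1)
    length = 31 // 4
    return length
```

length = length * result

Transformed code:
def compute(result, j, records):
    log(j)
    records = []
    for elems in c:
        records.append(elems * length)
    for length in c:
        length = 33 * 32 * (length + j)
    length = length * result
    record(37)
    if 3 == 39:
        result = c * 34
        length = length * j
    else:
        result = result - (20 + result)
    handle(1)
    length = 31 // 4
    return length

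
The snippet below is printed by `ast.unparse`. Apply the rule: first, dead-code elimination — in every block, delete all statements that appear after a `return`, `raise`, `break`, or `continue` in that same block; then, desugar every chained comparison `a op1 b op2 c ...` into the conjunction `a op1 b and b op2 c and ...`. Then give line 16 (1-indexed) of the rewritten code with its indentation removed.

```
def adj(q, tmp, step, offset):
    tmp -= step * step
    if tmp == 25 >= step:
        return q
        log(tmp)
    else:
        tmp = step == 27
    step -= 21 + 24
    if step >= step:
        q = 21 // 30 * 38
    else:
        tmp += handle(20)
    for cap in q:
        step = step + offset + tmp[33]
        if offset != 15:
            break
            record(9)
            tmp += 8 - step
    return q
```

Transformed code:
def adj(q, tmp, step, offset):
    tmp -= step * step
    if tmp == 25 and 25 >= step:
        return q
    else:
        tmp = step == 27
    step -= 21 + 24
    if step >= step:
        q = 21 // 30 * 38
    else:
        tmp += handle(20)
    for cap in q:
        step = step + offset + tmp[33]
        if offset != 15:
            break
    return q

return q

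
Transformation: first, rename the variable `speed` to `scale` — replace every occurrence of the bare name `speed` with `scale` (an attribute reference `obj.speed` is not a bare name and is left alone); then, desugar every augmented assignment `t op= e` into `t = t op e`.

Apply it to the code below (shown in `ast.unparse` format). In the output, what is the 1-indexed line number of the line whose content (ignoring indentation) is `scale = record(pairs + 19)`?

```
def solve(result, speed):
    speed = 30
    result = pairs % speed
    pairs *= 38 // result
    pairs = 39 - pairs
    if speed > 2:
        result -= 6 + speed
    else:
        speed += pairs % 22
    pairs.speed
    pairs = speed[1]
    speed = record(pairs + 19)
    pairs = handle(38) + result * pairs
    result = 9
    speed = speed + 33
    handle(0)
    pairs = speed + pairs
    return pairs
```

Transformed code:
def solve(result, scale):
    scale = 30
    result = pairs % scale
    pairs = pairs * (38 // result)
    pairs = 39 - pairs
    if scale > 2:
        result = result - (6 + scale)
    else:
        scale = scale + pairs % 22
    pairs.speed
    pairs = scale[1]
    scale = record(pairs + 19)
    pairs = handle(38) + result * pairs
    result = 9
    scale = scale + 33
    handle(0)
    pairs = scale + pairs
    return pairs

12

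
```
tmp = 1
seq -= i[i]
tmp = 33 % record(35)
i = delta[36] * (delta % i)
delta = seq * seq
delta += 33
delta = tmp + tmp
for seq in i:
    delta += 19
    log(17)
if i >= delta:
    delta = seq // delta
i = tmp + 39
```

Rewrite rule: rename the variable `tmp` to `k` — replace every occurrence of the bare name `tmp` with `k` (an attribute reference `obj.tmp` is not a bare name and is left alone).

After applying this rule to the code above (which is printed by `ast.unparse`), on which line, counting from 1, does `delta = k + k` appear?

Transformed code:
k = 1
seq -= i[i]
k = 33 % record(35)
i = delta[36] * (delta % i)
delta = seq * seq
delta += 33
delta = k + k
for seq in i:
    delta += 19
    log(17)
if i >= delta:
    delta = seq // delta
i = k + 39

7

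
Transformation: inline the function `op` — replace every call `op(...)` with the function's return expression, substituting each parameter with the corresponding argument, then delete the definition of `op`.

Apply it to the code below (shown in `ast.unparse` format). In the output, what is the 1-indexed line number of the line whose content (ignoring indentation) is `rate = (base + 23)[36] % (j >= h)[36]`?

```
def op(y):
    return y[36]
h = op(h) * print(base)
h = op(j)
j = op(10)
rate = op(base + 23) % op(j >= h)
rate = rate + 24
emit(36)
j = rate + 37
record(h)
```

Transformed code:
h = h[36] * print(base)
h = j[36]
j = 10[36]
rate = (base + 23)[36] % (j >= h)[36]
rate = rate + 24
emit(36)
j = rate + 37
record(h)

4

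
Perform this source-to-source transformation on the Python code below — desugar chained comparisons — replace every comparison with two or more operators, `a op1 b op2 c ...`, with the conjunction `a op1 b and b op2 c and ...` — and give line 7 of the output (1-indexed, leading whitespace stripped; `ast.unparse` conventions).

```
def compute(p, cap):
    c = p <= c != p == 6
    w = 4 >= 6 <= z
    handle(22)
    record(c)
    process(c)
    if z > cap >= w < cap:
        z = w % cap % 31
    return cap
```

if z > cap and cap >= w and (w < cap):

Transformed code:
def compute(p, cap):
    c = p <= c and c != p and (p == 6)
    w = 4 >= 6 and 6 <= z
    handle(22)
    record(c)
    process(c)
    if z > cap and cap >= w and (w < cap):
        z = w % cap % 31
    return cap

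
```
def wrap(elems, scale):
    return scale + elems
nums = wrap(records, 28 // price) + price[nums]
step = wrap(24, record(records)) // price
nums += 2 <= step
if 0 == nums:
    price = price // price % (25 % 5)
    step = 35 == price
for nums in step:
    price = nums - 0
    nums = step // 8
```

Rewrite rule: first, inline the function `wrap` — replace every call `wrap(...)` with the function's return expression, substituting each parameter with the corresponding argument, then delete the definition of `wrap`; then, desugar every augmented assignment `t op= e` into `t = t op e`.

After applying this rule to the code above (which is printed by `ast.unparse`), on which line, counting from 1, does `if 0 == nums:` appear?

Transformed code:
nums = 28 // price + records + price[nums]
step = (record(records) + 24) // price
nums = nums + (2 <= step)
if 0 == nums:
    price = price // price % (25 % 5)
    step = 35 == price
for nums in step:
    price = nums - 0
    nums = step // 8

4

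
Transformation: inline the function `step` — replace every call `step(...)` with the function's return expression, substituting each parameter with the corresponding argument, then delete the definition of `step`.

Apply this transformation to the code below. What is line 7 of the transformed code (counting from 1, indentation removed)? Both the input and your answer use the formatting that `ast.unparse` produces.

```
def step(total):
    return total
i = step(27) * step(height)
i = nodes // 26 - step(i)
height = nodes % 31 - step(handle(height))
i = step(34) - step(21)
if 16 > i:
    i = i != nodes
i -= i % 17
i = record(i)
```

i -= i % 17

Transformed code:
i = 27 * height
i = nodes // 26 - i
height = nodes % 31 - handle(height)
i = 34 - 21
if 16 > i:
    i = i != nodes
i -= i % 17
i = record(i)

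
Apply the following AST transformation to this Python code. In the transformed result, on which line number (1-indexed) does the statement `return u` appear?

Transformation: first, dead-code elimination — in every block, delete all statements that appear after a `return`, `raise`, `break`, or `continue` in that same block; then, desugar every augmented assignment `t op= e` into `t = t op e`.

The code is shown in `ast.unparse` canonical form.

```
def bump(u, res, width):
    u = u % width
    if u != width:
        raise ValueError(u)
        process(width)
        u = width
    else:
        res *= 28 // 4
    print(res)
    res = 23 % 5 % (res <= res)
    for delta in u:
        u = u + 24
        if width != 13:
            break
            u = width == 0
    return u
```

Transformed code:
def bump(u, res, width):
    u = u % width
    if u != width:
        raise ValueError(u)
    else:
        res = res * (28 // 4)
    print(res)
    res = 23 % 5 % (res <= res)
    for delta in u:
        u = u + 24
        if width != 13:
            break
    return u

13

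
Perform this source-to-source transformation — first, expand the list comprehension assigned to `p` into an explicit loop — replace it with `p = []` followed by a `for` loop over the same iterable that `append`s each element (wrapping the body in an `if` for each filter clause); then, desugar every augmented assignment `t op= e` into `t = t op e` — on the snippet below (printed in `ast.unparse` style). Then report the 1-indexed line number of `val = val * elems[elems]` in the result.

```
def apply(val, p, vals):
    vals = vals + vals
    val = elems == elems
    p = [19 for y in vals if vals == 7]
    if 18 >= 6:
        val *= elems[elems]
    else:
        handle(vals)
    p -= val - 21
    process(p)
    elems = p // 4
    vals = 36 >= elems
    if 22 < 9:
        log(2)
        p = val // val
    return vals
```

Transformed code:
def apply(val, p, vals):
    vals = vals + vals
    val = elems == elems
    p = []
    for y in vals:
        if vals == 7:
            p.append(19)
    if 18 >= 6:
        val = val * elems[elems]
    else:
        handle(vals)
    p = p - (val - 21)
    process(p)
    elems = p // 4
    vals = 36 >= elems
    if 22 < 9:
        log(2)
        p = val // val
    return vals

9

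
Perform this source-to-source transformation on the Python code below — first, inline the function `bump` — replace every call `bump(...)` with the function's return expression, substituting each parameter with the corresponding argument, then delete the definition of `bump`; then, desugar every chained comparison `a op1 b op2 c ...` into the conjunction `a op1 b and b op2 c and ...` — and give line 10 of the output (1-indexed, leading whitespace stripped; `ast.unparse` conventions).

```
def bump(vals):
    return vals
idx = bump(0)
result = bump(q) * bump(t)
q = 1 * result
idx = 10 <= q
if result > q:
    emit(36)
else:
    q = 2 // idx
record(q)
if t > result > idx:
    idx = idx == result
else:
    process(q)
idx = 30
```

if t > result and result > idx:

Transformed code:
idx = 0
result = q * t
q = 1 * result
idx = 10 <= q
if result > q:
    emit(36)
else:
    q = 2 // idx
record(q)
if t > result and result > idx:
    idx = idx == result
else:
    process(q)
idx = 30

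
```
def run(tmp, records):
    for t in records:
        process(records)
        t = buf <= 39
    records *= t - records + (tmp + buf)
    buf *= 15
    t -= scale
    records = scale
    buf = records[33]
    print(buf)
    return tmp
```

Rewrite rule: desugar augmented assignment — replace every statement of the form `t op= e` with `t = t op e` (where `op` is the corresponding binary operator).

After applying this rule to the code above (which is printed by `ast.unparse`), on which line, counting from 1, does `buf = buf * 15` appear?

Transformed code:
def run(tmp, records):
    for t in records:
        process(records)
        t = buf <= 39
    records = records * (t - records + (tmp + buf))
    buf = buf * 15
    t = t - scale
    records = scale
    buf = records[33]
    print(buf)
    return tmp

6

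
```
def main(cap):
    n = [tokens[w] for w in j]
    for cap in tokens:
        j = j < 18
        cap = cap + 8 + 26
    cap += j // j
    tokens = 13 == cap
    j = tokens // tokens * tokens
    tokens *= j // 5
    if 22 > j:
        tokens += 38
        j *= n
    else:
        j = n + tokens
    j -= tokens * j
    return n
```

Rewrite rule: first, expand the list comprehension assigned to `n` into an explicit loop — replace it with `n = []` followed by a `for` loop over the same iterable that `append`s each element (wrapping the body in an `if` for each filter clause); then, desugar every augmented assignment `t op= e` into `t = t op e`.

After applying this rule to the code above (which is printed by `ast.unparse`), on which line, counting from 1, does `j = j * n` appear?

14

Transformed code:
def main(cap):
    n = []
    for w in j:
        n.append(tokens[w])
    for cap in tokens:
        j = j < 18
        cap = cap + 8 + 26
    cap = cap + j // j
    tokens = 13 == cap
    j = tokens // tokens * tokens
    tokens = tokens * (j // 5)
    if 22 > j:
        tokens = tokens + 38
        j = j * n
    else:
        j = n + tokens
    j = j - tokens * j
    return n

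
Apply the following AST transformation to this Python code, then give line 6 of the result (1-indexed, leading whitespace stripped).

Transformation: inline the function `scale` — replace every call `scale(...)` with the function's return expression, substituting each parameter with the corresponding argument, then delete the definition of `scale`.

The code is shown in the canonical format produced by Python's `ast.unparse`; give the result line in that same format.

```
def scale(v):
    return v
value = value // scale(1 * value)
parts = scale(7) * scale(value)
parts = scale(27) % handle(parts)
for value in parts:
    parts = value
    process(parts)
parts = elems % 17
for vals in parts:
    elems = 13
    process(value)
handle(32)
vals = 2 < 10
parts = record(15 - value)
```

Transformed code:
value = value // (1 * value)
parts = 7 * value
parts = 27 % handle(parts)
for value in parts:
    parts = value
    process(parts)
parts = elems % 17
for vals in parts:
    elems = 13
    process(value)
handle(32)
vals = 2 < 10
parts = record(15 - value)

process(parts)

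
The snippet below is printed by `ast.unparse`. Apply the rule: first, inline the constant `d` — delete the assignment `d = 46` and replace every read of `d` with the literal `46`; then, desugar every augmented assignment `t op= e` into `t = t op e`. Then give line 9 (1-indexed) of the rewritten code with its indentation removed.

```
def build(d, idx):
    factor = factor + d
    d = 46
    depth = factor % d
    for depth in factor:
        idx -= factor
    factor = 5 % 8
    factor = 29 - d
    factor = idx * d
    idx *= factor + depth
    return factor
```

Transformed code:
def build(d, idx):
    factor = factor + 46
    depth = factor % 46
    for depth in factor:
        idx = idx - factor
    factor = 5 % 8
    factor = 29 - 46
    factor = idx * 46
    idx = idx * (factor + depth)
    return factor

idx = idx * (factor + depth)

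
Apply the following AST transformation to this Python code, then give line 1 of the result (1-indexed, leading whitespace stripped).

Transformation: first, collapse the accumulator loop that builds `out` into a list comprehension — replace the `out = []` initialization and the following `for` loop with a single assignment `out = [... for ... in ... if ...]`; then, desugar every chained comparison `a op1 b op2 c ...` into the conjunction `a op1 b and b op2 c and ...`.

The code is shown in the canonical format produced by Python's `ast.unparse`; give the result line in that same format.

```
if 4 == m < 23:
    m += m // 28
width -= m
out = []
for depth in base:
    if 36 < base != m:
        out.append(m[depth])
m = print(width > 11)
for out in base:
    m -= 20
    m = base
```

if 4 == m and m < 23:

Transformed code:
if 4 == m and m < 23:
    m += m // 28
width -= m
out = [m[depth] for depth in base if 36 < base and base != m]
m = print(width > 11)
for out in base:
    m -= 20
    m = base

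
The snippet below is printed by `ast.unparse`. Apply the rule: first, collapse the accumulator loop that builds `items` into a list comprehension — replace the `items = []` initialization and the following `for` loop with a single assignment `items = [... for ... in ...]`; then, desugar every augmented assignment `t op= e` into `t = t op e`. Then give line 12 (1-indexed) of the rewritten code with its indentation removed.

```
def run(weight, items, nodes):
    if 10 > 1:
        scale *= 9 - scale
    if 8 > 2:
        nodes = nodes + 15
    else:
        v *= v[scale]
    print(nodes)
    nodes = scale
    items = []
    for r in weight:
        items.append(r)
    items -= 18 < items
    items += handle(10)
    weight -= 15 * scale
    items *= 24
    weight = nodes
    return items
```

Transformed code:
def run(weight, items, nodes):
    if 10 > 1:
        scale = scale * (9 - scale)
    if 8 > 2:
        nodes = nodes + 15
    else:
        v = v * v[scale]
    print(nodes)
    nodes = scale
    items = [r for r in weight]
    items = items - (18 < items)
    items = items + handle(10)
    weight = weight - 15 * scale
    items = items * 24
    weight = nodes
    return items

items = items + handle(10)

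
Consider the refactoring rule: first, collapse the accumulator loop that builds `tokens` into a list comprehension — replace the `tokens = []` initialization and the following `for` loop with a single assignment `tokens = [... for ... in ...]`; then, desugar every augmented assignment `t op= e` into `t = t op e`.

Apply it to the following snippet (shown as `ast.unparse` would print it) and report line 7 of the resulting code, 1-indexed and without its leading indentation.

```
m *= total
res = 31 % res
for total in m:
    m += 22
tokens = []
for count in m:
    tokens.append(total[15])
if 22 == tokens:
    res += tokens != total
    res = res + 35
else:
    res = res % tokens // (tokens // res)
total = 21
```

Transformed code:
m = m * total
res = 31 % res
for total in m:
    m = m + 22
tokens = [total[15] for count in m]
if 22 == tokens:
    res = res + (tokens != total)
    res = res + 35
else:
    res = res % tokens // (tokens // res)
total = 21

res = res + (tokens != total)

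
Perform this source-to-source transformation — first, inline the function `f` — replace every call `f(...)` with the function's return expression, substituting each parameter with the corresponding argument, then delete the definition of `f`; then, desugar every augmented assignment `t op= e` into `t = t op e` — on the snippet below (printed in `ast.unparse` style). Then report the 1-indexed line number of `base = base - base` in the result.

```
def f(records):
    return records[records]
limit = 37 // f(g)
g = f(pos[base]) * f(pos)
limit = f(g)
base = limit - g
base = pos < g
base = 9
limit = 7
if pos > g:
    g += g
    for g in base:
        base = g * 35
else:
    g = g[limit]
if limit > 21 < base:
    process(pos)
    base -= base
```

Transformed code:
limit = 37 // g[g]
g = pos[base][pos[base]] * pos[pos]
limit = g[g]
base = limit - g
base = pos < g
base = 9
limit = 7
if pos > g:
    g = g + g
    for g in base:
        base = g * 35
else:
    g = g[limit]
if limit > 21 < base:
    process(pos)
    base = base - base

16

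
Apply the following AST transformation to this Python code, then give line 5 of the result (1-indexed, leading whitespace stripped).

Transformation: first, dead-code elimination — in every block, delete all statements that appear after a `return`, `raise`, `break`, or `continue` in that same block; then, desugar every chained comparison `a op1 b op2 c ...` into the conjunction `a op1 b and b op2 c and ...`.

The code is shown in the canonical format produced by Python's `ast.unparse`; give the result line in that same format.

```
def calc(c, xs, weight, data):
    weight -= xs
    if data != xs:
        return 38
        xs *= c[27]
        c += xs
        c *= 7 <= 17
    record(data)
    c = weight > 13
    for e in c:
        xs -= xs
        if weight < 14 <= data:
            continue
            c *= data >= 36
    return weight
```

record(data)

Transformed code:
def calc(c, xs, weight, data):
    weight -= xs
    if data != xs:
        return 38
    record(data)
    c = weight > 13
    for e in c:
        xs -= xs
        if weight < 14 and 14 <= data:
            continue
    return weight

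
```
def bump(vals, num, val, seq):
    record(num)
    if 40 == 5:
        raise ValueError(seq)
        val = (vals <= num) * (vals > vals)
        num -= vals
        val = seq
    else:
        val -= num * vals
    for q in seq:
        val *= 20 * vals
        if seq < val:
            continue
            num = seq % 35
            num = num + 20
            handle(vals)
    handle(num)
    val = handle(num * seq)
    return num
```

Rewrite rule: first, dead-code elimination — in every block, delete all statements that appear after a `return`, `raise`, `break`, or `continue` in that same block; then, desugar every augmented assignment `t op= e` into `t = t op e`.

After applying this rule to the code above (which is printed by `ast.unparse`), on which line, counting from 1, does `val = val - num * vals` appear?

6

Transformed code:
def bump(vals, num, val, seq):
    record(num)
    if 40 == 5:
        raise ValueError(seq)
    else:
        val = val - num * vals
    for q in seq:
        val = val * (20 * vals)
        if seq < val:
            continue
    handle(num)
    val = handle(num * seq)
    return num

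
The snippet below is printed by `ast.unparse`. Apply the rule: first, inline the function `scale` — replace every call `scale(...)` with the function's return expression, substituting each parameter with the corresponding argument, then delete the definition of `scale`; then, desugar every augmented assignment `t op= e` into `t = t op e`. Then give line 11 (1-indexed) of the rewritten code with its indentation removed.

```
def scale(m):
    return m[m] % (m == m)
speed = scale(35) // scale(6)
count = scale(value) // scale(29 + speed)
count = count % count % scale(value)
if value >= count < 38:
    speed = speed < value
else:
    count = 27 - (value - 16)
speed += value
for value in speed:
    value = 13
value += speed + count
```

value = value + (speed + count)

Transformed code:
speed = 35[35] % (35 == 35) // (6[6] % (6 == 6))
count = value[value] % (value == value) // ((29 + speed)[29 + speed] % (29 + speed == 29 + speed))
count = count % count % (value[value] % (value == value))
if value >= count < 38:
    speed = speed < value
else:
    count = 27 - (value - 16)
speed = speed + value
for value in speed:
    value = 13
value = value + (speed + count)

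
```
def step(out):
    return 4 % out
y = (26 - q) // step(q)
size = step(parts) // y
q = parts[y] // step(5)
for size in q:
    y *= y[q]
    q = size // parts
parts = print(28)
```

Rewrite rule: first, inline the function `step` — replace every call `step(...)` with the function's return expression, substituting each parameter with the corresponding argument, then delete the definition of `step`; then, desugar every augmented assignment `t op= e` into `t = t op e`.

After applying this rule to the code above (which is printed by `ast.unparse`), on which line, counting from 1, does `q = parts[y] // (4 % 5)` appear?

3

Transformed code:
y = (26 - q) // (4 % q)
size = 4 % parts // y
q = parts[y] // (4 % 5)
for size in q:
    y = y * y[q]
    q = size // parts
parts = print(28)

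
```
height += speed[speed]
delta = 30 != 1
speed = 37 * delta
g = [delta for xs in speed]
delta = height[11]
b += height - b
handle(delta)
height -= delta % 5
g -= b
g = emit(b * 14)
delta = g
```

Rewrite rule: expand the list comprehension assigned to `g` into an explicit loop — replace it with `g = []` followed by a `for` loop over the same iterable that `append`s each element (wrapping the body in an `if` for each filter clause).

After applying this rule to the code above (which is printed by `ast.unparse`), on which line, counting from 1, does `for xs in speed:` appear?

5

Transformed code:
height += speed[speed]
delta = 30 != 1
speed = 37 * delta
g = []
for xs in speed:
    g.append(delta)
delta = height[11]
b += height - b
handle(delta)
height -= delta % 5
g -= b
g = emit(b * 14)
delta = g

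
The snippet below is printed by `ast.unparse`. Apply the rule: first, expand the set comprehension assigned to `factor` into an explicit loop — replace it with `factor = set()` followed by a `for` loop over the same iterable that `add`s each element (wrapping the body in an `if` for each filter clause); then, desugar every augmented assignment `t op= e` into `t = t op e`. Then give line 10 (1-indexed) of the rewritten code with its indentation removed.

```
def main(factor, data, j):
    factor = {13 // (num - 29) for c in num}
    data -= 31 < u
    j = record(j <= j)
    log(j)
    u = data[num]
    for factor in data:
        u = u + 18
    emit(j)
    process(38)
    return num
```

Transformed code:
def main(factor, data, j):
    factor = set()
    for c in num:
        factor.add(13 // (num - 29))
    data = data - (31 < u)
    j = record(j <= j)
    log(j)
    u = data[num]
    for factor in data:
        u = u + 18
    emit(j)
    process(38)
    return num

u = u + 18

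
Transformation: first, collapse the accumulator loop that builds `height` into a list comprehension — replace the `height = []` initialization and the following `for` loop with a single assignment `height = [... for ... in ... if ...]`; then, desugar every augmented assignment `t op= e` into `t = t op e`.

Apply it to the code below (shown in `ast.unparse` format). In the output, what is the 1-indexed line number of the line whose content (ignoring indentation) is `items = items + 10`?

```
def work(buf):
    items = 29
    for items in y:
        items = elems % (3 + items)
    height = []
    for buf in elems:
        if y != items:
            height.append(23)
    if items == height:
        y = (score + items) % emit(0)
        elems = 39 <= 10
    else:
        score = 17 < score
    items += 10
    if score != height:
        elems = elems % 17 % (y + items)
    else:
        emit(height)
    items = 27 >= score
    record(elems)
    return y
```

11

Transformed code:
def work(buf):
    items = 29
    for items in y:
        items = elems % (3 + items)
    height = [23 for buf in elems if y != items]
    if items == height:
        y = (score + items) % emit(0)
        elems = 39 <= 10
    else:
        score = 17 < score
    items = items + 10
    if score != height:
        elems = elems % 17 % (y + items)
    else:
        emit(height)
    items = 27 >= score
    record(elems)
    return y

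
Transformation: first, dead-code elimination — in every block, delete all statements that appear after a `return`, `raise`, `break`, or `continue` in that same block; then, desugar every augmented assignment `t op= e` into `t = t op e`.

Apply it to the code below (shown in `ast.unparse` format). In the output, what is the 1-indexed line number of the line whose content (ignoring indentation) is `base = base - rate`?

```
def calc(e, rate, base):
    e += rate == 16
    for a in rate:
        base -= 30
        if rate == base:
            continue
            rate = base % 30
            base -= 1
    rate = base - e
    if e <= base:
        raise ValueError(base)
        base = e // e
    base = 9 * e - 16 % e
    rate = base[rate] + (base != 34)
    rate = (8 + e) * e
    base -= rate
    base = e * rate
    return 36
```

13

Transformed code:
def calc(e, rate, base):
    e = e + (rate == 16)
    for a in rate:
        base = base - 30
        if rate == base:
            continue
    rate = base - e
    if e <= base:
        raise ValueError(base)
    base = 9 * e - 16 % e
    rate = base[rate] + (base != 34)
    rate = (8 + e) * e
    base = base - rate
    base = e * rate
    return 36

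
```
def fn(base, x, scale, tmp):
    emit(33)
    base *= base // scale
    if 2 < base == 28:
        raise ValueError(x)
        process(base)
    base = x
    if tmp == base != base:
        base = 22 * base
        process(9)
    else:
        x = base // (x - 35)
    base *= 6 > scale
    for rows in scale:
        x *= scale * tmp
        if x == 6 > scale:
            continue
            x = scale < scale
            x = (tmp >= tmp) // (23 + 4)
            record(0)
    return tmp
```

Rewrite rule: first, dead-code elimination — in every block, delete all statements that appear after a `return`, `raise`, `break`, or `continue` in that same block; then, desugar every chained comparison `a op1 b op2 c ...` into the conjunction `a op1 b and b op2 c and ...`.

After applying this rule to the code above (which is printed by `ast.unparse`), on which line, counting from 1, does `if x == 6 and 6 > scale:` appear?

15

Transformed code:
def fn(base, x, scale, tmp):
    emit(33)
    base *= base // scale
    if 2 < base and base == 28:
        raise ValueError(x)
    base = x
    if tmp == base and base != base:
        base = 22 * base
        process(9)
    else:
        x = base // (x - 35)
    base *= 6 > scale
    for rows in scale:
        x *= scale * tmp
        if x == 6 and 6 > scale:
            continue
    return tmp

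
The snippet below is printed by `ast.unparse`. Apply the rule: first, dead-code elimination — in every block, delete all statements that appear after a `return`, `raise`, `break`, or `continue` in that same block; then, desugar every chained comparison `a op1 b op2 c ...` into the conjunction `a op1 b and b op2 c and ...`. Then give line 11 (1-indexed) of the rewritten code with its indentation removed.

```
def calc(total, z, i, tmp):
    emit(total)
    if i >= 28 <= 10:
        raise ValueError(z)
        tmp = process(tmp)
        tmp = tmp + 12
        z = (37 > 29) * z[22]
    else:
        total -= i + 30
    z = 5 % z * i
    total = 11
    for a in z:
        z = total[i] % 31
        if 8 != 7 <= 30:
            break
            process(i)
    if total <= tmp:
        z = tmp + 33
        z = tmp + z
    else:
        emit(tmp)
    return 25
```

if 8 != 7 and 7 <= 30:

Transformed code:
def calc(total, z, i, tmp):
    emit(total)
    if i >= 28 and 28 <= 10:
        raise ValueError(z)
    else:
        total -= i + 30
    z = 5 % z * i
    total = 11
    for a in z:
        z = total[i] % 31
        if 8 != 7 and 7 <= 30:
            break
    if total <= tmp:
        z = tmp + 33
        z = tmp + z
    else:
        emit(tmp)
    return 25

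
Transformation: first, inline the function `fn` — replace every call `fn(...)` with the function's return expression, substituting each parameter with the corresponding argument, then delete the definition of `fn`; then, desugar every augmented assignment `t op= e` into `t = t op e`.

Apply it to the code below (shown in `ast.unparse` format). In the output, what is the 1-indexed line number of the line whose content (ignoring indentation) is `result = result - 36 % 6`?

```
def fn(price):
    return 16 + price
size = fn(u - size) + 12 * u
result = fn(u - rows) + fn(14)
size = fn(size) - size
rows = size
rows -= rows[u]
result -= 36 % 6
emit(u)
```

6

Transformed code:
size = 16 + (u - size) + 12 * u
result = 16 + (u - rows) + (16 + 14)
size = 16 + size - size
rows = size
rows = rows - rows[u]
result = result - 36 % 6
emit(u)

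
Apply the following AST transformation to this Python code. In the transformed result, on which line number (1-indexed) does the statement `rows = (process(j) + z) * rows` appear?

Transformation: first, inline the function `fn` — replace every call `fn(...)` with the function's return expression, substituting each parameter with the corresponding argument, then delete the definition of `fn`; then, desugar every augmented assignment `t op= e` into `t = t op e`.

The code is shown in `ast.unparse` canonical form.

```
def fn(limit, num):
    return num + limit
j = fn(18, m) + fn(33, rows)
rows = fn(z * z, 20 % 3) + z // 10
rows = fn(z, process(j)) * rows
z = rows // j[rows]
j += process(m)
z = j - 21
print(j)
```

3

Transformed code:
j = m + 18 + (rows + 33)
rows = 20 % 3 + z * z + z // 10
rows = (process(j) + z) * rows
z = rows // j[rows]
j = j + process(m)
z = j - 21
print(j)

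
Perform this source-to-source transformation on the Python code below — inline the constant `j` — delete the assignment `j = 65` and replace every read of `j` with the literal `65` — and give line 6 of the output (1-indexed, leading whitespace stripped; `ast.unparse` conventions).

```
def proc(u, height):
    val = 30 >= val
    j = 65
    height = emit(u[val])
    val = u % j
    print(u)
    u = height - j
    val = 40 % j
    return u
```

u = height - 65

Transformed code:
def proc(u, height):
    val = 30 >= val
    height = emit(u[val])
    val = u % 65
    print(u)
    u = height - 65
    val = 40 % 65
    return u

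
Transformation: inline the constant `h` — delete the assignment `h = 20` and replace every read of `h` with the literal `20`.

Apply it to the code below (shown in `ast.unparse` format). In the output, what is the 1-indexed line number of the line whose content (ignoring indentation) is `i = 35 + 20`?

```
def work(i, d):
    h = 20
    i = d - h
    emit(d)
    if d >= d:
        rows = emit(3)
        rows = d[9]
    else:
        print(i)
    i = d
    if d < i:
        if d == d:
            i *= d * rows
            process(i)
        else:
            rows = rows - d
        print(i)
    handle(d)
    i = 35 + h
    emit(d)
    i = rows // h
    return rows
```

Transformed code:
def work(i, d):
    i = d - 20
    emit(d)
    if d >= d:
        rows = emit(3)
        rows = d[9]
    else:
        print(i)
    i = d
    if d < i:
        if d == d:
            i *= d * rows
            process(i)
        else:
            rows = rows - d
        print(i)
    handle(d)
    i = 35 + 20
    emit(d)
    i = rows // 20
    return rows

18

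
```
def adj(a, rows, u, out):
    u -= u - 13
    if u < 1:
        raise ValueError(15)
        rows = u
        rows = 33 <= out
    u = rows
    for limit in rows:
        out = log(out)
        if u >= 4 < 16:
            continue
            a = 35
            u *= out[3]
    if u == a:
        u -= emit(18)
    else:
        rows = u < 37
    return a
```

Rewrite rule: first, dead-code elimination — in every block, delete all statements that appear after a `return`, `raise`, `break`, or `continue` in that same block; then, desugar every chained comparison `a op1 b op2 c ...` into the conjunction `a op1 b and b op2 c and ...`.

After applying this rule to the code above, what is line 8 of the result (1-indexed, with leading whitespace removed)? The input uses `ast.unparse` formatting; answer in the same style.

Transformed code:
def adj(a, rows, u, out):
    u -= u - 13
    if u < 1:
        raise ValueError(15)
    u = rows
    for limit in rows:
        out = log(out)
        if u >= 4 and 4 < 16:
            continue
    if u == a:
        u -= emit(18)
    else:
        rows = u < 37
    return a

if u >= 4 and 4 < 16: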